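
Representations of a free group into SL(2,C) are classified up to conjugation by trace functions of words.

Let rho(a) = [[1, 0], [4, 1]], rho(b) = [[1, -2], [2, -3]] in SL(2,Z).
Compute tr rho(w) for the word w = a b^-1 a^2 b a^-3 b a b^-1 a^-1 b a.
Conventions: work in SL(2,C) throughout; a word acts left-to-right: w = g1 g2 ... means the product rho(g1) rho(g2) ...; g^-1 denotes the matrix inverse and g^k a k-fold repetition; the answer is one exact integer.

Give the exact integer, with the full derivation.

-370570

rho(a) = [[1, 0], [4, 1]]
... * rho(b^-1) = [[-3, 2], [-2, 1]]  ->  [[-3, 2], [-14, 9]]
... * rho(a) = [[1, 0], [4, 1]]  ->  [[5, 2], [22, 9]]
... * rho(a) = [[1, 0], [4, 1]]  ->  [[13, 2], [58, 9]]
... * rho(b) = [[1, -2], [2, -3]]  ->  [[17, -32], [76, -143]]
... * rho(a^-1) = [[1, 0], [-4, 1]]  ->  [[145, -32], [648, -143]]
... * rho(a^-1) = [[1, 0], [-4, 1]]  ->  [[273, -32], [1220, -143]]
... * rho(a^-1) = [[1, 0], [-4, 1]]  ->  [[401, -32], [1792, -143]]
... * rho(b) = [[1, -2], [2, -3]]  ->  [[337, -706], [1506, -3155]]
... * rho(a) = [[1, 0], [4, 1]]  ->  [[-2487, -706], [-11114, -3155]]
... * rho(b^-1) = [[-3, 2], [-2, 1]]  ->  [[8873, -5680], [39652, -25383]]
... * rho(a^-1) = [[1, 0], [-4, 1]]  ->  [[31593, -5680], [141184, -25383]]
... * rho(b) = [[1, -2], [2, -3]]  ->  [[20233, -46146], [90418, -206219]]
... * rho(a) = [[1, 0], [4, 1]]  ->  [[-164351, -46146], [-734458, -206219]]
tr = -164351 + -206219 = -370570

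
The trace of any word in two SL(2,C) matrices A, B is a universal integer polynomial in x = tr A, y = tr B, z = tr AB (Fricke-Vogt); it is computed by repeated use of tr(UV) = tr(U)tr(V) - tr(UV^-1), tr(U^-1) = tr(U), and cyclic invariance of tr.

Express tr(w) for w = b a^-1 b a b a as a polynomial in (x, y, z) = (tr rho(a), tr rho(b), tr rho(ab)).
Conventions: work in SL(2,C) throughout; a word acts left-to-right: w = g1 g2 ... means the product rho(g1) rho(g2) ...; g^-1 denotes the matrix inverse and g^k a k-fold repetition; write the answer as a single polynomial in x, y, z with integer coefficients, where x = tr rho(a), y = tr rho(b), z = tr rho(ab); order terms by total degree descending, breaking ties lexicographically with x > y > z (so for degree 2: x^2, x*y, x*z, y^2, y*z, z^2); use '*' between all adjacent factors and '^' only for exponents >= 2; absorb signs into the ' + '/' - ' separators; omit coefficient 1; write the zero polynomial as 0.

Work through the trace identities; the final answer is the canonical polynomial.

tr(a b a b) = tr(b a)*tr(b a) - tr(1)   [split at a repeated b] = z^2 - 2
tr(a b a) = tr(a)*tr(b a) - tr(b)   [square of a] = x*z - y
tr(b a b a b) = tr(b)*tr(a b a b) - tr(a b a)   [square of b] = y*z^2 - x*z - y
tr(b a b a b a) = tr(b a b a)*tr(b a) - tr(a b)   [split at a repeated b] = z^3 - 3*z
tr(b a^-1 b a b a) = tr(b a b a b)*tr(a) - tr(b a b a b a)   [inverse elimination on a] = x*y*z^2 - x^2*z - z^3 - x*y + 3*z

x*y*z^2 - x^2*z - z^3 - x*y + 3*z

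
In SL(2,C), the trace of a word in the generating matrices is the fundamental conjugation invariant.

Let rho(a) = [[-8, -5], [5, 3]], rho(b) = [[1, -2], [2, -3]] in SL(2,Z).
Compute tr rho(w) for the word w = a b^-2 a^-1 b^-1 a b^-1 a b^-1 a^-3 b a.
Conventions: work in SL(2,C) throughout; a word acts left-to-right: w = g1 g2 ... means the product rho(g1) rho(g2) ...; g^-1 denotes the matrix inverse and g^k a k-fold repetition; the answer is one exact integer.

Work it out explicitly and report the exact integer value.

rho(a) = [[-8, -5], [5, 3]]
... * rho(b^-1) = [[-3, 2], [-2, 1]]  ->  [[34, -21], [-21, 13]]
... * rho(b^-1) = [[-3, 2], [-2, 1]]  ->  [[-60, 47], [37, -29]]
... * rho(a^-1) = [[3, 5], [-5, -8]]  ->  [[-415, -676], [256, 417]]
... * rho(b^-1) = [[-3, 2], [-2, 1]]  ->  [[2597, -1506], [-1602, 929]]
... * rho(a) = [[-8, -5], [5, 3]]  ->  [[-28306, -17503], [17461, 10797]]
... * rho(b^-1) = [[-3, 2], [-2, 1]]  ->  [[119924, -74115], [-73977, 45719]]
... * rho(a) = [[-8, -5], [5, 3]]  ->  [[-1329967, -821965], [820411, 507042]]
... * rho(b^-1) = [[-3, 2], [-2, 1]]  ->  [[5633831, -3481899], [-3475317, 2147864]]
... * rho(a^-1) = [[3, 5], [-5, -8]]  ->  [[34310988, 56024347], [-21165271, -34559497]]
... * rho(a^-1) = [[3, 5], [-5, -8]]  ->  [[-177188771, -276639836], [109301672, 170649621]]
... * rho(a^-1) = [[3, 5], [-5, -8]]  ->  [[851632867, 1327174833], [-525343089, -818688608]]
... * rho(b) = [[1, -2], [2, -3]]  ->  [[3505982533, -5684790233], [-2162720305, 3506752002]]
... * rho(a) = [[-8, -5], [5, 3]]  ->  [[-56471811429, -34584283364], [34835522450, 21333857531]]
tr = -56471811429 + 21333857531 = -35137953898

-35137953898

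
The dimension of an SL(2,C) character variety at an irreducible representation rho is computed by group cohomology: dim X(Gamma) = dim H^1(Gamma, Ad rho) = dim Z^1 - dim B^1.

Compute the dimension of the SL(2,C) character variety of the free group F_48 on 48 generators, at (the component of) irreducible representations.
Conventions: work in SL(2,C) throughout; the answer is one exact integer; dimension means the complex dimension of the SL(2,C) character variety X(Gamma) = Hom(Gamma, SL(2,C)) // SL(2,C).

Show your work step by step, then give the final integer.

The free group F_48: 48 generators, no relators.
A cocycle picks one sl_2 vector per generator freely, giving dim Z^1 = 3*48 = 144.
At an irreducible rho the centralizer of the image in sl_2 is 0, so the coboundary map sl_2 -> Z^1 is injective: dim B^1 = 3.
dim H^1 = 144 - 3 = 141, which is dim X.

141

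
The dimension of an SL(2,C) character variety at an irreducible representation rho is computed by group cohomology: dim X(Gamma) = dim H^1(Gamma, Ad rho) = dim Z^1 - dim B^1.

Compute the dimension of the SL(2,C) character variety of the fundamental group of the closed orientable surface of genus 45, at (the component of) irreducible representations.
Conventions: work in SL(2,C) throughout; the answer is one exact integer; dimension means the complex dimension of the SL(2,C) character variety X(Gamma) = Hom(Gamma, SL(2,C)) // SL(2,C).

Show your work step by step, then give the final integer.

264

Gamma = pi_1(Sigma_45) = < a_1, b_1, ..., a_45, b_45 | prod [a_i, b_i] > has 2g = 90 generators and 1 relator.
Unconstrained cocycle data is one sl_2 vector per generator (270 dimensions), cut by the relator condition d_2(z) = 0.
d_2 is surjective at irreducible rho (its cokernel H^2 is dual to H^0 = 0), so dim Z^1 = 270 - 3 = 267.
As always at irreducible rho, dim B^1 = 3.
dim H^1 = 267 - 3 = 264 = dim X.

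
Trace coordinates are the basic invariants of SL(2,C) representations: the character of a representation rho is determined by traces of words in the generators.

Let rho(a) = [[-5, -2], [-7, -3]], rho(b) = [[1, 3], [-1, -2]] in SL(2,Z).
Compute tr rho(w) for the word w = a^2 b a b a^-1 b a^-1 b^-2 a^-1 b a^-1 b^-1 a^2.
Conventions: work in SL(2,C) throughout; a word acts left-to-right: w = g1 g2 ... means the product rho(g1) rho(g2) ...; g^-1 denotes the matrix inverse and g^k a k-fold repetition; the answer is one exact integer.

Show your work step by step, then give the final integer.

82765176372

rho(a) = [[-5, -2], [-7, -3]]
... * rho(a) = [[-5, -2], [-7, -3]]  ->  [[39, 16], [56, 23]]
... * rho(b) = [[1, 3], [-1, -2]]  ->  [[23, 85], [33, 122]]
... * rho(a) = [[-5, -2], [-7, -3]]  ->  [[-710, -301], [-1019, -432]]
... * rho(b) = [[1, 3], [-1, -2]]  ->  [[-409, -1528], [-587, -2193]]
... * rho(a^-1) = [[-3, 2], [7, -5]]  ->  [[-9469, 6822], [-13590, 9791]]
... * rho(b) = [[1, 3], [-1, -2]]  ->  [[-16291, -42051], [-23381, -60352]]
... * rho(a^-1) = [[-3, 2], [7, -5]]  ->  [[-245484, 177673], [-352321, 254998]]
... * rho(b^-1) = [[-2, -3], [1, 1]]  ->  [[668641, 914125], [959640, 1311961]]
... * rho(b^-1) = [[-2, -3], [1, 1]]  ->  [[-423157, -1091798], [-607319, -1566959]]
... * rho(a^-1) = [[-3, 2], [7, -5]]  ->  [[-6373115, 4612676], [-9146756, 6620157]]
... * rho(b) = [[1, 3], [-1, -2]]  ->  [[-10985791, -28344697], [-15766913, -40680582]]
... * rho(a^-1) = [[-3, 2], [7, -5]]  ->  [[-165455506, 119751903], [-237463335, 171869084]]
... * rho(b^-1) = [[-2, -3], [1, 1]]  ->  [[450662915, 616118421], [646795754, 884259089]]
... * rho(a) = [[-5, -2], [-7, -3]]  ->  [[-6566143522, -2749681093], [-9423792393, -3946368775]]
... * rho(a) = [[-5, -2], [-7, -3]]  ->  [[52078485261, 21381330323], [74743543390, 30686691111]]
tr = 52078485261 + 30686691111 = 82765176372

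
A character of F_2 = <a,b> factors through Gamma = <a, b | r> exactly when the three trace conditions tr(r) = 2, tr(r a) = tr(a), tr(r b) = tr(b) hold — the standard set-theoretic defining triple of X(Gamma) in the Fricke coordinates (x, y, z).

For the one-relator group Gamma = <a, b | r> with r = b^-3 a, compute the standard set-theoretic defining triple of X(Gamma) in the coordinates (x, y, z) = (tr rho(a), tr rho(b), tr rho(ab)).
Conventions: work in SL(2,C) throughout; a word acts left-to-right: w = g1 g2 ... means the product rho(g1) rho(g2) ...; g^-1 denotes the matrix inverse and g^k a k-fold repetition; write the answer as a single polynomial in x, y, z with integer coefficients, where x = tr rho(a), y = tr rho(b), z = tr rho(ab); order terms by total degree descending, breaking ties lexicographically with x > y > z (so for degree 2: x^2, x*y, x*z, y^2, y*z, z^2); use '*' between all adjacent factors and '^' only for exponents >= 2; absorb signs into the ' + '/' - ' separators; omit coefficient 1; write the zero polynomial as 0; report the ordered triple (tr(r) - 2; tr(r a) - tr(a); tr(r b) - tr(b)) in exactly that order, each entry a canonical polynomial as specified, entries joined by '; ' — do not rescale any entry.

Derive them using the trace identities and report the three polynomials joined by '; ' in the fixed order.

trace(b^-1 a) = trace(a)*trace(b) - trace(a b)   [inverse elimination on b] = x*y - z
next, trace(a b^-2) = trace(b^-1 a)*trace(b) - trace(b^-1 a b)   [inverse elimination on b] = x*y^2 - y*z - x
trace(b^-3 a) = trace(a b^-2)*trace(b) - trace(a b^-1)   [inverse elimination on b] = x*y^3 - y^2*z - 2*x*y + z
and trace(a^2) = trace(a)*trace(a) - trace(1) = x^2 - 2
next, trace(a^2 b) = trace(a)*trace(b a) - trace(b) = x*z - y
trace(b^-1 a^2) = trace(a^2)*trace(b) - trace(a^2 b) = x^2*y - x*z - y
next, trace(a^2 b^-2) = trace(b^-1 a^2)*trace(b) - trace(b^-1 a^2 b) = x^2*y^2 - x*y*z - x^2 - y^2 + 2
trace(b^-3 a^2) = trace(a^2 b^-2)*trace(b) - trace(a^2 b^-1) = x^2*y^3 - x*y^2*z - 2*x^2*y - y^3 + x*z + 3*y
assemble the triple (trace(r) - 2; trace(r a) - x; trace(r b) - y)

x*y^3 - y^2*z - 2*x*y + z - 2; x^2*y^3 - x*y^2*z - 2*x^2*y - y^3 + x*z - x + 3*y; x*y^2 - y*z - x - y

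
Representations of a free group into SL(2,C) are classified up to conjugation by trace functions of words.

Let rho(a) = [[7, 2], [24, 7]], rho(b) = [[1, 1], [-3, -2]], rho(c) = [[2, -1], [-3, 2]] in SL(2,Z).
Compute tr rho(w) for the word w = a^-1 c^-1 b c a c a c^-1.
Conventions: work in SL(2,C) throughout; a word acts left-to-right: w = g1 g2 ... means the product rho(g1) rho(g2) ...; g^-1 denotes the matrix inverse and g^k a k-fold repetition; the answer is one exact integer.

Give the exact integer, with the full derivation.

rho(a^-1) = [[7, -2], [-24, 7]]
... * rho(c^-1) = [[2, 1], [3, 2]]  ->  [[8, 3], [-27, -10]]
... * rho(b) = [[1, 1], [-3, -2]]  ->  [[-1, 2], [3, -7]]
... * rho(c) = [[2, -1], [-3, 2]]  ->  [[-8, 5], [27, -17]]
... * rho(a) = [[7, 2], [24, 7]]  ->  [[64, 19], [-219, -65]]
... * rho(c) = [[2, -1], [-3, 2]]  ->  [[71, -26], [-243, 89]]
... * rho(a) = [[7, 2], [24, 7]]  ->  [[-127, -40], [435, 137]]
... * rho(c^-1) = [[2, 1], [3, 2]]  ->  [[-374, -207], [1281, 709]]
tr = -374 + 709 = 335

335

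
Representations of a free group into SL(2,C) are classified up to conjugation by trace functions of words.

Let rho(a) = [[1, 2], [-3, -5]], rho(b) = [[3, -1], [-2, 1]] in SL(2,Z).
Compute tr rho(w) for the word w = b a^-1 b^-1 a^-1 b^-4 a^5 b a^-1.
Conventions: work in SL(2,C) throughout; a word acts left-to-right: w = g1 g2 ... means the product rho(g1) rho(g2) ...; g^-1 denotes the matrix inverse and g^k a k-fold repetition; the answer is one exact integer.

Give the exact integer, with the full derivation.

rho(b) = [[3, -1], [-2, 1]]
... * rho(a^-1) = [[-5, -2], [3, 1]]  ->  [[-18, -7], [13, 5]]
... * rho(b^-1) = [[1, 1], [2, 3]]  ->  [[-32, -39], [23, 28]]
... * rho(a^-1) = [[-5, -2], [3, 1]]  ->  [[43, 25], [-31, -18]]
... * rho(b^-1) = [[1, 1], [2, 3]]  ->  [[93, 118], [-67, -85]]
... * rho(b^-1) = [[1, 1], [2, 3]]  ->  [[329, 447], [-237, -322]]
... * rho(b^-1) = [[1, 1], [2, 3]]  ->  [[1223, 1670], [-881, -1203]]
... * rho(b^-1) = [[1, 1], [2, 3]]  ->  [[4563, 6233], [-3287, -4490]]
... * rho(a) = [[1, 2], [-3, -5]]  ->  [[-14136, -22039], [10183, 15876]]
... * rho(a) = [[1, 2], [-3, -5]]  ->  [[51981, 81923], [-37445, -59014]]
... * rho(a) = [[1, 2], [-3, -5]]  ->  [[-193788, -305653], [139597, 220180]]
... * rho(a) = [[1, 2], [-3, -5]]  ->  [[723171, 1140689], [-520943, -821706]]
... * rho(a) = [[1, 2], [-3, -5]]  ->  [[-2698896, -4257103], [1944175, 3066644]]
... * rho(b) = [[3, -1], [-2, 1]]  ->  [[417518, -1558207], [-300763, 1122469]]
... * rho(a^-1) = [[-5, -2], [3, 1]]  ->  [[-6762211, -2393243], [4871222, 1723995]]
tr = -6762211 + 1723995 = -5038216

-5038216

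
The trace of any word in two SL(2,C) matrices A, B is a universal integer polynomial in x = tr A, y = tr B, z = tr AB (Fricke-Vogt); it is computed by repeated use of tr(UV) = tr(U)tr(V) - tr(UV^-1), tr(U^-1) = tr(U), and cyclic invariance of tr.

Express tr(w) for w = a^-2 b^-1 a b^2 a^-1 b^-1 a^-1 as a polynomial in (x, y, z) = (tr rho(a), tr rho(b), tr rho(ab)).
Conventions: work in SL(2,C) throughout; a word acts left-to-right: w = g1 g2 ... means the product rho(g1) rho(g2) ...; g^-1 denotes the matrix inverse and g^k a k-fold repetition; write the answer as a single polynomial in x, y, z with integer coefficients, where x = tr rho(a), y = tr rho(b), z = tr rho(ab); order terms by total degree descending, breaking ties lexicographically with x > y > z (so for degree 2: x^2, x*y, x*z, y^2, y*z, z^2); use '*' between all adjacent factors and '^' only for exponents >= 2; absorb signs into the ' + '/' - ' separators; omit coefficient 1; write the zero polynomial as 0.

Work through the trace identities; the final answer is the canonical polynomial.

use: trace(b a^-1) = trace(b)*trace(a) - trace(b a)   [inverse elimination on a] = x*y - z
use: trace(b a b) = trace(b)*trace(a b) - trace(a)   [square of b] = y*z - x
apply: trace(b a b a) = trace(b a)*trace(b a) - trace(1)   [split at a repeated b] = z^2 - 2
trace(a^-1 b a b) = trace(b a b)*trace(a) - trace(b a b a)   [inverse elimination on a] = x*y*z - x^2 - z^2 + 2
apply: trace(a b a^-2 b) = trace(a^-1 b a b)*trace(a) - trace(a^-1 b a b a)   [inverse elimination on a] = x^2*y*z - x^3 - x*z^2 - y*z + 3*x
trace(a^-2 b^-1 a b) = trace(a b a^-2)*trace(b) - trace(a b a^-2 b)   [inverse elimination on b] = -x^2*y*z + x^3 + x*y^2 + x*z^2 - 3*x
trace(b^2) = trace(b)*trace(b) - trace(1)   [square of b] = y^2 - 2
use: trace(b^2 a b) = trace(b)*trace(b a b) - trace(b a)   [square of b] = y^2*z - x*y - z
trace(a b a) = trace(a)*trace(b a) - trace(b)   [square of a] = x*z - y
apply: trace(b^2 a b a) = trace(b)*trace(a b a b) - trace(a b a)   [square of b] = y*z^2 - x*z - y
trace(a^-1 b^2 a b) = trace(b^2 a b)*trace(a) - trace(b^2 a b a)   [inverse elimination on a] = x*y^2*z - x^2*y - y*z^2 + y
apply: trace(b^2 a b^-1 a^-1) = trace(a^-1 b^2 a)*trace(b) - trace(a^-1 b^2 a b)   [inverse elimination on b] = -x*y^2*z + x^2*y + y^3 + y*z^2 - 3*y
trace(a^-1 b a b^2) = trace(b a b^2)*trace(a) - trace(b a b^2 a)   [inverse elimination on a] = x*y^2*z - x^2*y - y*z^2 + y
trace(a^2) = trace(a)*trace(a) - trace(1)   [square of a] = x^2 - 2
use: trace(a b^2 a) = trace(b)*trace(a^2 b) - trace(a^2)   [square of b] = x*y*z - x^2 - y^2 + 2
use: trace(b a b^2 a b) = trace(b)*trace(a b^2 a b) - trace(a b^2 a)   [square of b] = y^2*z^2 - 2*x*y*z + x^2 - 2
trace(a b a b a b) = trace(a b)*trace(a b a b) - trace(a^-1 b^-1)   [split at a repeated a] = z^3 - 3*z
trace(a b a b a) = trace(a)*trace(b a b a) - trace(b a b)   [square of a] = x*z^2 - y*z - x
trace(b a b^2 a b a) = trace(b)*trace(a b a b a b) - trace(a b a b a)   [square of b] = y*z^3 - x*z^2 - 2*y*z + x
trace(b a b^2 a b a^-1) = trace(b a b^2 a b)*trace(a) - trace(b a b^2 a b a)   [inverse elimination on a] = x*y^2*z^2 - 2*x^2*y*z - y*z^3 + x^3 + x*z^2 + 2*y*z - 3*x
apply: trace(a^-2 b a b^2 a b) = trace(b a b^2 a b a^-1)*trace(a) - trace(b a b^2 a b)   [inverse elimination on a] = x^2*y^2*z^2 - 2*x^3*y*z - x*y*z^3 + x^4 + x^2*z^2 - y^2*z^2 + 4*x*y*z - 4*x^2 + 2
apply: trace(a b^2 a b^-1 a^-2 b) = trace(a^-2 b a b^2 a)*trace(b) - trace(a^-2 b a b^2 a b)   [inverse elimination on b] = -x^2*y^2*z^2 + 2*x^3*y*z + x*y^3*z + x*y*z^3 - x^4 - x^2*y^2 - x^2*z^2 - 4*x*y*z + 4*x^2 + y^2 - 2
trace(b^-1 a^-2 b^-1 a b^2 a) = trace(a b^2 a b^-1 a^-2)*trace(b) - trace(a b^2 a b^-1 a^-2 b)   [inverse elimination on b] = x^2*y^2*z^2 - 2*x^3*y*z - 2*x*y^3*z - x*y*z^3 + x^4 + 2*x^2*y^2 + x^2*z^2 + y^4 + y^2*z^2 + 4*x*y*z - 4*x^2 - 4*y^2 + 2
apply: trace(a^-1 b^-1 a b^2 a^-1 b^-1 a^-1) = trace(b^-1 a^-2 b^-1 a b^2)*trace(a) - trace(b^-1 a^-2 b^-1 a b^2 a)   [inverse elimination on a] = -x^2*y^2*z^2 + x^3*y*z + 2*x*y^3*z + x*y*z^3 - x^2*y^2 - y^4 - y^2*z^2 - 4*x*y*z + x^2 + 4*y^2 - 2
trace(b^-1 a b^2 a^-1) = trace(a b^2 a^-1)*trace(b) - trace(a b^2 a^-1 b)   [inverse elimination on b] = -x*y^2*z + x^2*y + y^3 + y*z^2 - 3*y
trace(b^-1 a b^2 a^-1 b^-1) = trace(b^-1 a b^2 a^-1)*trace(b) - trace(b^-1 a b^2 a^-1 b)   [inverse elimination on b] = -x*y^3*z + x^2*y^2 + y^4 + y^2*z^2 - 4*y^2 + 2
apply: trace(b a^2 b^2) = trace(b)*trace(b a^2 b) - trace(b a^2)   [square of b] = x*y^2*z - x^2*y - y^3 - x*z + 3*y
trace(b a^2 b^2 a) = trace(a)*trace(b^2 a b a) - trace(b^2 a b)   [square of a] = x*y*z^2 - x^2*z - y^2*z + z
trace(a b^2 a^-1 b a) = trace(b a^2 b^2)*trace(a) - trace(b a^2 b^2 a)   [inverse elimination on a] = x^2*y^2*z - x^3*y - x*y^3 - x*y*z^2 + y^2*z + 3*x*y - z
apply: trace(b a b a b^2) = trace(b)*trace(b a b a b) - trace(b a b a)   [square of b] = y^2*z^2 - x*y*z - y^2 - z^2 + 2
trace(a b^2 a^-1 b a b) = trace(b a b a b^2)*trace(a) - trace(b a b a b^2 a)   [inverse elimination on a] = x*y^2*z^2 - x^2*y*z - y*z^3 - x*y^2 + 2*y*z + x
trace(a b^-1 a b^2 a^-1 b) = trace(a b^2 a^-1 b a)*trace(b) - trace(a b^2 a^-1 b a b)   [inverse elimination on b] = x^2*y^3*z - x^3*y^2 - x*y^4 - 2*x*y^2*z^2 + x^2*y*z + y^3*z + y*z^3 + 4*x*y^2 - 3*y*z - x
apply: trace(b^-1 a b^2 a^-1 b^-1 a) = trace(a b^-1 a b^2 a^-1)*trace(b) - trace(a b^-1 a b^2 a^-1 b)   [inverse elimination on b] = -x^2*y^3*z + x^3*y^2 + x*y^4 + 2*x*y^2*z^2 - x^2*y*z - y^3*z - y*z^3 - 4*x*y^2 + 4*y*z + x
trace(a^-1 b^-1 a b^2 a^-1 b^-1) = trace(b^-1 a b^2 a^-1 b^-1)*trace(a) - trace(b^-1 a b^2 a^-1 b^-1 a)   [inverse elimination on a] = -x*y^2*z^2 + x^2*y*z + y^3*z + y*z^3 - 4*y*z + x
trace(a^-2 b^-1 a b^2 a^-1 b^-1 a^-1) = trace(a^-1 b^-1 a b^2 a^-1 b^-1 a^-1)*trace(a) - trace(a^-1 b^-1 a b^2 a^-1 b^-1)   [inverse elimination on a] = -x^3*y^2*z^2 + x^4*y*z + 2*x^2*y^3*z + x^2*y*z^3 - x^3*y^2 - x*y^4 - 5*x^2*y*z - y^3*z - y*z^3 + x^3 + 4*x*y^2 + 4*y*z - 3*x

-x^3*y^2*z^2 + x^4*y*z + 2*x^2*y^3*z + x^2*y*z^3 - x^3*y^2 - x*y^4 - 5*x^2*y*z - y^3*z - y*z^3 + x^3 + 4*x*y^2 + 4*y*z - 3*x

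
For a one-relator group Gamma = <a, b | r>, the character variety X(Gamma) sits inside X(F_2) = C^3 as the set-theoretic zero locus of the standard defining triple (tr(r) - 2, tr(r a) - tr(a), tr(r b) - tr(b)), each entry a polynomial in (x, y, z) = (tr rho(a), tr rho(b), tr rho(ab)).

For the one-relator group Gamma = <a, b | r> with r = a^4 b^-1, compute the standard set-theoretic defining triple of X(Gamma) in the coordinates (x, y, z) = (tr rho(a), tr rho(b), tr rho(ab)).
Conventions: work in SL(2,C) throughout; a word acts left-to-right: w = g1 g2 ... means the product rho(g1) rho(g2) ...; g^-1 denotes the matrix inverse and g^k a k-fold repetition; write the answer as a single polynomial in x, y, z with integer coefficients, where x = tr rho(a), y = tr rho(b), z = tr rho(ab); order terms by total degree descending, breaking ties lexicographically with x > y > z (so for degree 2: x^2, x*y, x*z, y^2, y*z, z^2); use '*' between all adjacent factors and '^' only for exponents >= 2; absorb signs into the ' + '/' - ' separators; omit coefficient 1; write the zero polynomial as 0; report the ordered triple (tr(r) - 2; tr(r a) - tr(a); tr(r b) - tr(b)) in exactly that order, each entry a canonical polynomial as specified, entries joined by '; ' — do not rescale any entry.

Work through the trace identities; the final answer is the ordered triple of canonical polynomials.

x^4*y - x^3*z - 3*x^2*y + 2*x*z + y - 2; x^5*y - x^4*z - 4*x^3*y + 3*x^2*z + 3*x*y - x - z; x^4 - 4*x^2 - y + 2

next, tr(a^2) = tr(a) * tr(a) - tr(1)  (reduce the a square) = x^2 - 2
next, tr(a^3) = tr(a) * tr(a^2) - tr(a)  (reduce the a square) = x^3 - 3*x
tr(a^4) = tr(a) * tr(a^3) - tr(a^2)  (reduce the a square) = x^4 - 4*x^2 + 2
and tr(a b a) = tr(a) * tr(b a) - tr(b)  (reduce the a square) = x*z - y
next, tr(b a^3) = tr(a) * tr(a b a) - tr(a b)  (reduce the a square) = x^2*z - x*y - z
tr(a^4 b) = tr(a) * tr(b a^3) - tr(b a^2)  (reduce the a square) = x^3*z - x^2*y - 2*x*z + y
tr(a^4 b^-1) = tr(a^4) * tr(b) - tr(a^4 b)  (eliminate b^-1) = x^4*y - x^3*z - 3*x^2*y + 2*x*z + y
tr(a^5) = tr(a) * tr(a^4) - tr(a^3) = x^5 - 5*x^3 + 5*x
next, tr(a^5 b) = tr(a) * tr(a^3 b a) - tr(a^3 b) = x^4*z - x^3*y - 3*x^2*z + 2*x*y + z
tr(a^4 b^-1 a) = tr(a^5) * tr(b) - tr(a^5 b) = x^5*y - x^4*z - 4*x^3*y + 3*x^2*z + 3*x*y - z
assemble the triple (tr(r) - 2; tr(r a) - x; tr(r b) - y)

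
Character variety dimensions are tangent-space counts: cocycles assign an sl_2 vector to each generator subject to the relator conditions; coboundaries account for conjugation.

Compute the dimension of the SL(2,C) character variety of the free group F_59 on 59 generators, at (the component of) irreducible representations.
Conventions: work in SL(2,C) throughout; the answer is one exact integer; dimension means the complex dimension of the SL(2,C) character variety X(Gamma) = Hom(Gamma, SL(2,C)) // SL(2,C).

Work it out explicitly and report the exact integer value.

174

Here Gamma is free of rank 59 — no relator constrains a cocycle.
Z^1(Gamma, Ad rho) = (sl_2)^59: a cocycle is a free choice of one sl_2 vector per generator, so dim Z^1 = 3*59 = 177.
At an irreducible rho the centralizer of the image in sl_2 is 0, so the coboundary map sl_2 -> Z^1 is injective: dim B^1 = 3.
Therefore dim X = 177 - 3 = 174.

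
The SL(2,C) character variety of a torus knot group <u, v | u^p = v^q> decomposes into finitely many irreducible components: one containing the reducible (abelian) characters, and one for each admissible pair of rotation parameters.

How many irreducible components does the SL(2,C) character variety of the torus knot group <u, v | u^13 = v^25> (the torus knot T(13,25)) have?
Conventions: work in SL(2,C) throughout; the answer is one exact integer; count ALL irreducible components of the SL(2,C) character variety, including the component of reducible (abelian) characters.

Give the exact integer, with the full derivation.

Gamma = < u, v | u^13 = v^25 > (torus knot T(13,25)); the central element u^13 = v^25 acts as +I or -I in any irreducible SL(2,C) representation.
So on each irreducible component the traces are pinned: tr(u) = 2*cos(pi*alpha/13) with 1 <= alpha <= 12, tr(v) = 2*cos(pi*beta/25) with 1 <= beta <= 24.
The two central values (-1)^alpha I and (-1)^beta I must be the same matrix, so alpha and beta share a parity.
count pairs: odd alpha (6 choices) x odd beta (12), plus even alpha (6) x even beta (12): 6*12 + 6*12 = 144.
That is 144 components of irreducible characters, and with the reducible (abelian) component the total is 145.

145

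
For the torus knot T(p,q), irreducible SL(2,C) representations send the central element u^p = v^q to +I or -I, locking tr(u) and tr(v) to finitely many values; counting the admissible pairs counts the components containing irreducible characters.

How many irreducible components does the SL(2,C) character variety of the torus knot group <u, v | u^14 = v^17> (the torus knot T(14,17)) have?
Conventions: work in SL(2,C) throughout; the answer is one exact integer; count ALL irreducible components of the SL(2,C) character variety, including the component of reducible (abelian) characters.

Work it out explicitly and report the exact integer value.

For T(14,17): irreducibility forces the central element u^14 = v^17 to one of +I, -I.
On an irreducible component, tr(u) is locked at 2*cos(pi*alpha/14) for some alpha in 1..13, and tr(v) at 2*cos(pi*beta/17) for some beta in 1..16.
u^14 = (-1)^alpha I and v^17 = (-1)^beta I must agree, so alpha and beta have equal parity.
Counting: 7 odd alphas x 8 odd betas + 6 even alphas x 8 even betas = 56 + 48 = 104.
Total: 104 irreducible-character components + 1 reducible (abelian) component = 105.

105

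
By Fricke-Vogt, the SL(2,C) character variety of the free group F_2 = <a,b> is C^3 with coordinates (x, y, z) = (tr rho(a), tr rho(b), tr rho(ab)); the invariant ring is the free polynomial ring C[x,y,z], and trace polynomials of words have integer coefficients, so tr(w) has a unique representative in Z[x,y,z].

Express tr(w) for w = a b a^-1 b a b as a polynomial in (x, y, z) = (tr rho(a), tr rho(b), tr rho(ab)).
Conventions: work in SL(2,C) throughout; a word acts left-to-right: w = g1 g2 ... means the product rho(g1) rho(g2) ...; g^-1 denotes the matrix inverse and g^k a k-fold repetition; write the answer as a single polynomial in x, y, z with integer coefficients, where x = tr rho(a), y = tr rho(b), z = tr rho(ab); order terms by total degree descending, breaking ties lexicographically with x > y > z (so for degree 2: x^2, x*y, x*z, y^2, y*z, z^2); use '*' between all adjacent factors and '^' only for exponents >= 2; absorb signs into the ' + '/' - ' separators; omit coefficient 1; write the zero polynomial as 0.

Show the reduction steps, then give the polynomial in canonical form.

x*y*z^2 - x^2*z - z^3 - x*y + 3*z

next, tr(a b a b) = tr(b a)*tr(b a) - tr(1) = z^2 - 2
tr(a b a) = tr(a)*tr(b a) - tr(b) = x*z - y
and tr(b a b a b) = tr(b)*tr(a b a b) - tr(a b a) = y*z^2 - x*z - y
tr(b a b a b a) = tr(a b)*tr(a b a b) - tr(a^-1 b^-1) = z^3 - 3*z
next, tr(a b a^-1 b a b) = tr(b a b a b)*tr(a) - tr(b a b a b a) = x*y*z^2 - x^2*z - z^3 - x*y + 3*z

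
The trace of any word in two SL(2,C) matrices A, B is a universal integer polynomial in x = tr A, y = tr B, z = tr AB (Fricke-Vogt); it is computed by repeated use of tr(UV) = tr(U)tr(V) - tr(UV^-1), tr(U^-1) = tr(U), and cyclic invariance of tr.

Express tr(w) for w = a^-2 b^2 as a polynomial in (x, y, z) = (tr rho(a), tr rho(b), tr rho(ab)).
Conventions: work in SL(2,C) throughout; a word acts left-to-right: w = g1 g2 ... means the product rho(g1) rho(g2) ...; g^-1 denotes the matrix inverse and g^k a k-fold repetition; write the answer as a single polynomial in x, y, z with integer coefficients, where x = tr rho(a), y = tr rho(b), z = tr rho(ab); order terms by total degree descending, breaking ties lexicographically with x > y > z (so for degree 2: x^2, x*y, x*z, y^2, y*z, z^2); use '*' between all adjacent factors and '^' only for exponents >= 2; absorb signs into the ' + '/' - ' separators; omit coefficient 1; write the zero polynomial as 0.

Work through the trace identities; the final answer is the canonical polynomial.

x^2*y^2 - x*y*z - x^2 - y^2 + 2

trace(b^2) = trace(b)*trace(b) - trace(1) = y^2 - 2
trace(b^2 a) = trace(b)*trace(a b) - trace(a) = y*z - x
trace(a^-1 b^2) = trace(b^2)*trace(a) - trace(b^2 a) = x*y^2 - y*z - x
trace(a^-2 b^2) = trace(a^-1 b^2)*trace(a) - trace(a^-1 b^2 a) = x^2*y^2 - x*y*z - x^2 - y^2 + 2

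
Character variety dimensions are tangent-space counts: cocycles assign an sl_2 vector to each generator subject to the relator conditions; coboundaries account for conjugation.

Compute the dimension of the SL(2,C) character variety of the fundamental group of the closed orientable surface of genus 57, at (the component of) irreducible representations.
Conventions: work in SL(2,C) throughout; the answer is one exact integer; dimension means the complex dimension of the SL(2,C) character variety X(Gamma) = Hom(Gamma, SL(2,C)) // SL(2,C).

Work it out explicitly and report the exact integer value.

pi_1 of the closed genus-57 surface has 114 generators bound by the single product-of-commutators relator.
Before the relator condition, cocycle space has dim 3*114 = 342.
d_2 is surjective at irreducible rho (its cokernel H^2 is dual to H^0 = 0), so dim Z^1 = 342 - 3 = 339.
As always at irreducible rho, dim B^1 = 3.
dim H^1 = 339 - 3 = 336 = dim X.

336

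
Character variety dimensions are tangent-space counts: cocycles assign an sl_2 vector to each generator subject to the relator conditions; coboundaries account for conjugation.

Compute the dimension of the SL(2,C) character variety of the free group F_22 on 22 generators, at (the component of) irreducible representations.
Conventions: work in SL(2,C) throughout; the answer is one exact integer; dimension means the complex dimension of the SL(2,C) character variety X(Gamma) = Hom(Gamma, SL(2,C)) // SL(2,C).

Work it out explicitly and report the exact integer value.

Here Gamma is free of rank 22 — no relator constrains a cocycle.
So Z^1 = (sl_2)^22 in full: dim Z^1 = 66.
dim B^1 = 3: the coboundary map is injective because an irreducible image has centralizer 0 in sl_2.
dim X = dim H^1 = dim Z^1 - dim B^1 = 66 - 3 = 63.

63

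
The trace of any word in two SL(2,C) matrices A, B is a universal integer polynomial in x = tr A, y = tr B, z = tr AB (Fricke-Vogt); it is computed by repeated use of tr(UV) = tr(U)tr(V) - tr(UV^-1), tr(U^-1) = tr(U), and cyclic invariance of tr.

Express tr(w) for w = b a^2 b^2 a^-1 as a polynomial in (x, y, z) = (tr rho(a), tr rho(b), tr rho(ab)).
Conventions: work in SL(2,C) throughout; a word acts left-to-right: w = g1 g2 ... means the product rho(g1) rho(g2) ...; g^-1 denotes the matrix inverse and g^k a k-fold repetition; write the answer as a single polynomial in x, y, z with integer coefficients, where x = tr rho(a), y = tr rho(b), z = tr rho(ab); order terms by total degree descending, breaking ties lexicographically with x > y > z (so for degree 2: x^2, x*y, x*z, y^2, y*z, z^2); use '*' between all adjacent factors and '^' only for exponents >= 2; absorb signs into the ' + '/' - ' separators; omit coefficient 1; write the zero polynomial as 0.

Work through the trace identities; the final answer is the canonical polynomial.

tr(a b^2) = tr(b) tr(a b) - tr(a) = y*z - x
tr(b^3 a) = tr(b) tr(a b^2) - tr(a b) = y^2*z - x*y - z
tr(b^2) = tr(b) tr(b) - tr(1) = y^2 - 2
tr(b^3) = tr(b) tr(b^2) - tr(b) = y^3 - 3*y
tr(b a^2 b^2) = tr(a) tr(b^3 a) - tr(b^3) = x*y^2*z - x^2*y - y^3 - x*z + 3*y
tr(a b a b) = tr(b a) tr(b a) - tr(1)   [split at repeated b] = z^2 - 2
tr(a b a) = tr(a) tr(b a) - tr(b) = x*z - y
tr(b^2 a b a) = tr(b) tr(a b a b) - tr(a b a) = y*z^2 - x*z - y
tr(b a^2 b^2 a) = tr(a) tr(b^2 a b a) - tr(b^2 a b) = x*y*z^2 - x^2*z - y^2*z + z
tr(b a^2 b^2 a^-1) = tr(b a^2 b^2) tr(a) - tr(b a^2 b^2 a) = x^2*y^2*z - x^3*y - x*y^3 - x*y*z^2 + y^2*z + 3*x*y - z

x^2*y^2*z - x^3*y - x*y^3 - x*y*z^2 + y^2*z + 3*x*y - z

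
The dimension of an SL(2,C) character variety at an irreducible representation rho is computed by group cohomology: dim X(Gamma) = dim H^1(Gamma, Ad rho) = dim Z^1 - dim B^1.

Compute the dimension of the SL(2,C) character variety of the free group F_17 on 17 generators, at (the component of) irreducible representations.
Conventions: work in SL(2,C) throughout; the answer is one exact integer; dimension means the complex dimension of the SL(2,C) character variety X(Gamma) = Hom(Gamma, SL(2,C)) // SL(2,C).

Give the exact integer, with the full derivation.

48

Here Gamma is free of rank 17 — no relator constrains a cocycle.
So Z^1 = (sl_2)^17 in full: dim Z^1 = 51.
At an irreducible rho the centralizer of the image in sl_2 is 0, so the coboundary map sl_2 -> Z^1 is injective: dim B^1 = 3.
dim X = dim H^1 = dim Z^1 - dim B^1 = 51 - 3 = 48.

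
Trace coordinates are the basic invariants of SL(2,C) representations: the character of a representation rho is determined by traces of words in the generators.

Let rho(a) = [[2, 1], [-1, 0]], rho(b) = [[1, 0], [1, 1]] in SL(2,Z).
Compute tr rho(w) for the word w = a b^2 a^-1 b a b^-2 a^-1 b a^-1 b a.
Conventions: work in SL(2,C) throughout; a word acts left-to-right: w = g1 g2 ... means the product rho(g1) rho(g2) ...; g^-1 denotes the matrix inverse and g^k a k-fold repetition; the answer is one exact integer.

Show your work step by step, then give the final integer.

rho(a) = [[2, 1], [-1, 0]]
... * rho(b) = [[1, 0], [1, 1]]  ->  [[3, 1], [-1, 0]]
... * rho(b) = [[1, 0], [1, 1]]  ->  [[4, 1], [-1, 0]]
... * rho(a^-1) = [[0, -1], [1, 2]]  ->  [[1, -2], [0, 1]]
... * rho(b) = [[1, 0], [1, 1]]  ->  [[-1, -2], [1, 1]]
... * rho(a) = [[2, 1], [-1, 0]]  ->  [[0, -1], [1, 1]]
... * rho(b^-1) = [[1, 0], [-1, 1]]  ->  [[1, -1], [0, 1]]
... * rho(b^-1) = [[1, 0], [-1, 1]]  ->  [[2, -1], [-1, 1]]
... * rho(a^-1) = [[0, -1], [1, 2]]  ->  [[-1, -4], [1, 3]]
... * rho(b) = [[1, 0], [1, 1]]  ->  [[-5, -4], [4, 3]]
... * rho(a^-1) = [[0, -1], [1, 2]]  ->  [[-4, -3], [3, 2]]
... * rho(b) = [[1, 0], [1, 1]]  ->  [[-7, -3], [5, 2]]
... * rho(a) = [[2, 1], [-1, 0]]  ->  [[-11, -7], [8, 5]]
tr = -11 + 5 = -6

-6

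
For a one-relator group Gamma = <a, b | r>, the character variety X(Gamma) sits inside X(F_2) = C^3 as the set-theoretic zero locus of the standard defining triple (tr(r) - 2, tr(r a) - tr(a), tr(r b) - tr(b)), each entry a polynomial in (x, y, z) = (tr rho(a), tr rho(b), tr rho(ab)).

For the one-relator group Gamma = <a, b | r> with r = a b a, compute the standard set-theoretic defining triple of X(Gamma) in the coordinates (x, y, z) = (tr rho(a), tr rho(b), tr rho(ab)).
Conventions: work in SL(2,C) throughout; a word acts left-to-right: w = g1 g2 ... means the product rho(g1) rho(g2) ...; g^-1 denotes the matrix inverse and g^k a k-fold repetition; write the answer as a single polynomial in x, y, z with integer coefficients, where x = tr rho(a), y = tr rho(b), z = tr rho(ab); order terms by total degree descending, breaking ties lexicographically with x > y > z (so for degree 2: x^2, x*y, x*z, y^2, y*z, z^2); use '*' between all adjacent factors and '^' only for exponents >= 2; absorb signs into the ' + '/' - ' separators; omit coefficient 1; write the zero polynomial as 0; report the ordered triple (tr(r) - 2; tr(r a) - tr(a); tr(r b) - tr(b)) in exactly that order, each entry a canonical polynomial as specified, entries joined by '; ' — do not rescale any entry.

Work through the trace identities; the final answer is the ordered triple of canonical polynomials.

and tr(a b a) = tr(a) tr(b a) - tr(b)  (reduce the a square) = x*z - y
next, tr(a b a^2) = tr(a) tr(a b a) - tr(a b) = x^2*z - x*y - z
tr(a b a b) = tr(a b) tr(a b) - tr(1) = z^2 - 2
assemble the triple (tr(r) - 2; tr(r a) - x; tr(r b) - y)

x*z - y - 2; x^2*z - x*y - x - z; z^2 - y - 2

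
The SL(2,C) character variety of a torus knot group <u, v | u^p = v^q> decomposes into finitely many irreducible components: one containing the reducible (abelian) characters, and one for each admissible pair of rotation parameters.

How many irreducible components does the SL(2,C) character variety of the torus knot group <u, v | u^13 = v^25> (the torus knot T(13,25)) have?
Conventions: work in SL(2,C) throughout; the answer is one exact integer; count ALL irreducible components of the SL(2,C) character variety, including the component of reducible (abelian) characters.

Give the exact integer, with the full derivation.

145

Gamma = < u, v | u^13 = v^25 > (torus knot T(13,25)); the central element u^13 = v^25 acts as +I or -I in any irreducible SL(2,C) representation.
On an irreducible component, tr(u) is locked at 2*cos(pi*alpha/13) for some alpha in 1..12, and tr(v) at 2*cos(pi*beta/25) for some beta in 1..24.
u^13 = (-1)^alpha I and v^25 = (-1)^beta I must agree, so alpha and beta have equal parity.
Counting: 6 odd alphas x 12 odd betas + 6 even alphas x 12 even betas = 72 + 72 = 144.
Total: 144 irreducible-character components + 1 reducible (abelian) component = 145.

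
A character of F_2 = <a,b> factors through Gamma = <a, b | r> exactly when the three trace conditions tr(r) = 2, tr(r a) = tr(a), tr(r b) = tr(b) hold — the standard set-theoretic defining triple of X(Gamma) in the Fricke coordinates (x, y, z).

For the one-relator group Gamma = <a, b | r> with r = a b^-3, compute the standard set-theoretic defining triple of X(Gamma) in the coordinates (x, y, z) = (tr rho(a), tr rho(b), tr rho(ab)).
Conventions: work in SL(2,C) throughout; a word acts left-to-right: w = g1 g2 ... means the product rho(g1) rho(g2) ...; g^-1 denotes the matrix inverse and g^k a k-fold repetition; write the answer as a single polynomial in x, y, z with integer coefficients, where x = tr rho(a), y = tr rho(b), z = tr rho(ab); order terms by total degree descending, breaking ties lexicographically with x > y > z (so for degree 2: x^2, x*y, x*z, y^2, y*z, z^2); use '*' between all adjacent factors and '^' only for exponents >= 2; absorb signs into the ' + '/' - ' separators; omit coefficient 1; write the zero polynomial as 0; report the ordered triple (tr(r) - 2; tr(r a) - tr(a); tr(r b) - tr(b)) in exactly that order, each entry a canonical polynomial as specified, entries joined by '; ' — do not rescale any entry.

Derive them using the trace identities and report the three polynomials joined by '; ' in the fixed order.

next, trace(a b^-1) = trace(a)*trace(b) - trace(a b)   [inverse elimination on b] = x*y - z
trace(b^-2 a) = trace(a b^-1)*trace(b) - trace(a)   [inverse elimination on b] = x*y^2 - y*z - x
trace(a b^-3) = trace(b^-2 a)*trace(b) - trace(b^-2 a b)   [inverse elimination on b] = x*y^3 - y^2*z - 2*x*y + z
trace(a^2) = trace(a)*trace(a) - trace(1) = x^2 - 2
trace(a^2 b) = trace(a)*trace(b a) - trace(b) = x*z - y
trace(a^2 b^-1) = trace(a^2)*trace(b) - trace(a^2 b) = x^2*y - x*z - y
trace(b^-1 a^2 b^-1) = trace(a^2 b^-1)*trace(b) - trace(a^2) = x^2*y^2 - x*y*z - x^2 - y^2 + 2
next, trace(a b^-3 a) = trace(b^-1 a^2 b^-1)*trace(b) - trace(b^-1 a^2) = x^2*y^3 - x*y^2*z - 2*x^2*y - y^3 + x*z + 3*y
assemble the triple (trace(r) - 2; trace(r a) - x; trace(r b) - y)

x*y^3 - y^2*z - 2*x*y + z - 2; x^2*y^3 - x*y^2*z - 2*x^2*y - y^3 + x*z - x + 3*y; x*y^2 - y*z - x - y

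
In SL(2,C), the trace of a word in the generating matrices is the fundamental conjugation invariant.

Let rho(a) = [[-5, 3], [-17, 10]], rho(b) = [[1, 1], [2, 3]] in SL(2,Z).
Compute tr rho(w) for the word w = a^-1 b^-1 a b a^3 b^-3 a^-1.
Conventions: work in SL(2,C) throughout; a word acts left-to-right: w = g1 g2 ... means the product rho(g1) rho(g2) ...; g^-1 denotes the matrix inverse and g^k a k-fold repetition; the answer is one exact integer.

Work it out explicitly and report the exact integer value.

1116830

rho(a^-1) = [[10, -3], [17, -5]]
... * rho(b^-1) = [[3, -1], [-2, 1]]  ->  [[36, -13], [61, -22]]
... * rho(a) = [[-5, 3], [-17, 10]]  ->  [[41, -22], [69, -37]]
... * rho(b) = [[1, 1], [2, 3]]  ->  [[-3, -25], [-5, -42]]
... * rho(a) = [[-5, 3], [-17, 10]]  ->  [[440, -259], [739, -435]]
... * rho(a) = [[-5, 3], [-17, 10]]  ->  [[2203, -1270], [3700, -2133]]
... * rho(a) = [[-5, 3], [-17, 10]]  ->  [[10575, -6091], [17761, -10230]]
... * rho(b^-1) = [[3, -1], [-2, 1]]  ->  [[43907, -16666], [73743, -27991]]
... * rho(b^-1) = [[3, -1], [-2, 1]]  ->  [[165053, -60573], [277211, -101734]]
... * rho(b^-1) = [[3, -1], [-2, 1]]  ->  [[616305, -225626], [1035101, -378945]]
... * rho(a^-1) = [[10, -3], [17, -5]]  ->  [[2327408, -720785], [3908945, -1210578]]
tr = 2327408 + -1210578 = 1116830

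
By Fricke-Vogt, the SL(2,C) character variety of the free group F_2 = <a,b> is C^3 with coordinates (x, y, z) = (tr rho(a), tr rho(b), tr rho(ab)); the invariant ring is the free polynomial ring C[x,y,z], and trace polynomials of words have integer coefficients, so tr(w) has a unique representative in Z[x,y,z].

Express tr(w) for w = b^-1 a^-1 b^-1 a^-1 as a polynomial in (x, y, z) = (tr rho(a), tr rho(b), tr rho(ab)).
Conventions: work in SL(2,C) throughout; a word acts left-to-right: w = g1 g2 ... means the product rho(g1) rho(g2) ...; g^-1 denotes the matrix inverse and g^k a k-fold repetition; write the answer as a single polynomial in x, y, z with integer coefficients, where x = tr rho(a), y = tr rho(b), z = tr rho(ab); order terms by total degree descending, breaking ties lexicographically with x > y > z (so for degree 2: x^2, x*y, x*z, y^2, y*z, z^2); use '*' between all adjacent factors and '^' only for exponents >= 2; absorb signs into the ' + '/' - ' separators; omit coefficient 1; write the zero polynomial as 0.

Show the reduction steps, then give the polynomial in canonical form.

tr(b^-1) = tr(b) = y
next, tr(b^-1 a) = tr(a)*tr(b) - tr(a b) = x*y - z
tr(a^-1 b^-1) = tr(b^-1)*tr(a) - tr(b^-1 a) = z
next, tr(b^-1 a^-1 b^-1) = tr(a^-1 b^-1)*tr(b) - tr(a^-1) = y*z - x
tr(b^-1 a b^-1) = tr(a b^-1)*tr(b) - tr(a) = x*y^2 - y*z - x
next, tr(a^2) = tr(a)*tr(a) - tr(1) = x^2 - 2
tr(a^2 b) = tr(a)*tr(b a) - tr(b) = x*z - y
and tr(a b^-1 a) = tr(a^2)*tr(b) - tr(a^2 b) = x^2*y - x*z - y
next, tr(a b a b) = tr(a b)*tr(a b) - tr(1)   [split at repeated a] = z^2 - 2
and tr(a b^-1 a b) = tr(a b a)*tr(b) - tr(a b a b) = x*y*z - y^2 - z^2 + 2
tr(b^-1 a b^-1 a) = tr(a b^-1 a)*tr(b) - tr(a b^-1 a b) = x^2*y^2 - 2*x*y*z + z^2 - 2
tr(b^-1 a^-1 b^-1 a) = tr(b^-1 a b^-1)*tr(a) - tr(b^-1 a b^-1 a) = x*y*z - x^2 - z^2 + 2
and tr(b^-1 a^-1 b^-1 a^-1) = tr(b^-1 a^-1 b^-1)*tr(a) - tr(b^-1 a^-1 b^-1 a) = z^2 - 2

z^2 - 2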